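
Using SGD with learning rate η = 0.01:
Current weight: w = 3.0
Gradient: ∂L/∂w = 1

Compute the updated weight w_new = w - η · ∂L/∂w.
w_new = 2.99

w_new = w - η·∂L/∂w = 3.0 - 0.01×(1) = 3.0 - (0.01) = 2.99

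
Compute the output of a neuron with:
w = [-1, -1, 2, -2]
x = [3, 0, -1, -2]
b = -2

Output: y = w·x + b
y = -3

y = (-1)(3) + (-1)(0) + (2)(-1) + (-2)(-2) + -2 = -3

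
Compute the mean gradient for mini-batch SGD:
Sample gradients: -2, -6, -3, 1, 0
Average gradient = -2

Average = (1/5)(-2 + -6 + -3 + 1 + 0) = -10/5 = -2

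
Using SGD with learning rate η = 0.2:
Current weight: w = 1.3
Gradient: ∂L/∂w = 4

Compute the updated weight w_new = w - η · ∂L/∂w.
w_new = 0.5

w_new = w - η·∂L/∂w = 1.3 - 0.2×(4) = 1.3 - (0.8) = 0.5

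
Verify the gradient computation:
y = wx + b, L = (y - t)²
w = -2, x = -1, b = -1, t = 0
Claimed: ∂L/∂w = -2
Correct

y = (-2)(-1) + -1 = 1
∂L/∂y = 2(y - t) = 2(1 - 0) = 2
∂y/∂w = x = -1
∂L/∂w = 2 × -1 = -2

Claimed value: -2
Correct: The correct gradient is -2.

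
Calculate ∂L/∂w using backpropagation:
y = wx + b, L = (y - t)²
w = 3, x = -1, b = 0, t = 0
∂L/∂w = 6

y = wx + b = (3)(-1) + 0 = -3
∂L/∂y = 2(y - t) = 2(-3 - 0) = -6
∂y/∂w = x = -1
∂L/∂w = ∂L/∂y · ∂y/∂w = -6 × -1 = 6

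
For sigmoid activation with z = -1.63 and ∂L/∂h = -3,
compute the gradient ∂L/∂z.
∂L/∂z = -0.411

σ(-1.63) = 0.1638
σ'(-1.63) = σ(-1.63)(1 - σ(-1.63)) = 0.1638 × 0.8362 = 0.137
∂L/∂z = ∂L/∂h · σ'(z) = -3 × 0.137 = -0.411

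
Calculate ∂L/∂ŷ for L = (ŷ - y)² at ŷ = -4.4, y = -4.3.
∂L/∂ŷ = -0.2

∂L/∂ŷ = 2(ŷ - y) = 2(-4.4 - -4.3) = 2(-0.1) = -0.2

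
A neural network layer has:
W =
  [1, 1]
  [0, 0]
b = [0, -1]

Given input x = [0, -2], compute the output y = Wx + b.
y = [-2, -1]

Wx = [1×0 + 1×-2, 0×0 + 0×-2]
   = [-2, 0]
y = Wx + b = [-2 + 0, 0 + -1] = [-2, -1]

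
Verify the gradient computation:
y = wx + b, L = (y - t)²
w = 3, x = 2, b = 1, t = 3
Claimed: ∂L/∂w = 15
Incorrect

y = (3)(2) + 1 = 7
∂L/∂y = 2(y - t) = 2(7 - 3) = 8
∂y/∂w = x = 2
∂L/∂w = 8 × 2 = 16

Claimed value: 15
Incorrect: The correct gradient is 16.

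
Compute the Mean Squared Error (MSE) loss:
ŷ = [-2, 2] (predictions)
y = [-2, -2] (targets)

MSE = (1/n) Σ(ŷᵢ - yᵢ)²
MSE = 8

MSE = (1/2)((-2--2)² + (2--2)²) = (1/2)(0 + 16) = 8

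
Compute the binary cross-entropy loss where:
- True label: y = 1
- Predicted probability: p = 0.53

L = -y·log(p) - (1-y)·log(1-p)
L = 0.6349

L = -1·log(0.53) - 0·log(0.47) = -log(0.53) = 0.6349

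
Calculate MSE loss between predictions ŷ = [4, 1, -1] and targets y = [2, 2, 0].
MSE = 2

MSE = (1/3)((4-2)² + (1-2)² + (-1-0)²) = (1/3)(4 + 1 + 1) = 2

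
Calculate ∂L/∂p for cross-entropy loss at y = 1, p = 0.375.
∂L/∂p = -2.667

∂L/∂p = -y/p + (1-y)/(1-p) = -1/0.375 + 0 = -2.667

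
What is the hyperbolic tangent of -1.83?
-0.9498

tanh(-1.83) = (e^(-1.83) - e^(1.83))/(e^(-1.83) + e^(1.83)) = -0.9498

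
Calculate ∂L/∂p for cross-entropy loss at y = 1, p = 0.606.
∂L/∂p = -1.65

∂L/∂p = -y/p + (1-y)/(1-p) = -1/0.606 + 0 = -1.65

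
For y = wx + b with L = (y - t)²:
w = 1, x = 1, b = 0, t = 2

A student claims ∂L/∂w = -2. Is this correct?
Correct

y = (1)(1) + 0 = 1
∂L/∂y = 2(y - t) = 2(1 - 2) = -2
∂y/∂w = x = 1
∂L/∂w = -2 × 1 = -2

Claimed value: -2
Correct: The correct gradient is -2.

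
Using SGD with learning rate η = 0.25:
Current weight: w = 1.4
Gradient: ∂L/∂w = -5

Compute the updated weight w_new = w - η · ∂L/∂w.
w_new = 2.65

w_new = w - η·∂L/∂w = 1.4 - 0.25×(-5) = 1.4 - (-1.25) = 2.65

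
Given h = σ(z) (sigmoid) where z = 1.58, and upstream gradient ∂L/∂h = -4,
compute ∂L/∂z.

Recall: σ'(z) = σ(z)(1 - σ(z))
∂L/∂z = -0.5665

σ(1.58) = 0.8292
σ'(1.58) = σ(1.58)(1 - σ(1.58)) = 0.8292 × 0.1708 = 0.1416
∂L/∂z = ∂L/∂h · σ'(z) = -4 × 0.1416 = -0.5665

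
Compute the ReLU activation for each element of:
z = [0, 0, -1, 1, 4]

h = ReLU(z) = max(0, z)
h = [0, 0, 0, 1, 4]

ReLU applied element-wise: max(0,0)=0, max(0,0)=0, max(0,-1)=0, max(0,1)=1, max(0,4)=4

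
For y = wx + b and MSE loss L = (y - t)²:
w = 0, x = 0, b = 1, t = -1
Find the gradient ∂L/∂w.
∂L/∂w = 0

y = wx + b = (0)(0) + 1 = 1
∂L/∂y = 2(y - t) = 2(1 - -1) = 4
∂y/∂w = x = 0
∂L/∂w = ∂L/∂y · ∂y/∂w = 4 × 0 = 0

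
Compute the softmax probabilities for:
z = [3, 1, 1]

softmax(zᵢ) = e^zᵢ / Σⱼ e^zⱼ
p = [0.787, 0.1065, 0.1065]

exp(z) = [20.09, 2.718, 2.718]
Sum = 25.52
p = [0.787, 0.1065, 0.1065]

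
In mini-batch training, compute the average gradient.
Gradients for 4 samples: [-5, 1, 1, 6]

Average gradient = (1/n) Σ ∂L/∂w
Average gradient = 0.75

Average = (1/4)(-5 + 1 + 1 + 6) = 3/4 = 0.75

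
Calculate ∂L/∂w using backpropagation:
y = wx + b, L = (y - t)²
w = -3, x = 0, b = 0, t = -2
∂L/∂w = 0

y = wx + b = (-3)(0) + 0 = 0
∂L/∂y = 2(y - t) = 2(0 - -2) = 4
∂y/∂w = x = 0
∂L/∂w = ∂L/∂y · ∂y/∂w = 4 × 0 = 0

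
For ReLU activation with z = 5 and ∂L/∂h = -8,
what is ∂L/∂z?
∂L/∂z = -8

h = ReLU(5) = 5
Since z > 0: ∂h/∂z = 1
∂L/∂z = ∂L/∂h · ∂h/∂z = -8 × 1 = -8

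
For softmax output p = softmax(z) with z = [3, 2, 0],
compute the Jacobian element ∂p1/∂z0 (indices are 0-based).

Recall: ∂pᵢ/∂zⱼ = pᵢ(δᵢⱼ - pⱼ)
∂p1/∂z0 = -0.183

p = softmax(z) = [0.7054, 0.2595, 0.03512]
p1 = 0.2595, p0 = 0.7054

∂p1/∂z0 = -p1 × p0 = -0.2595 × 0.7054 = -0.183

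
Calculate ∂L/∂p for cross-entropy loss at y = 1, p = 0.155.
∂L/∂p = -6.452

∂L/∂p = -y/p + (1-y)/(1-p) = -1/0.155 + 0 = -6.452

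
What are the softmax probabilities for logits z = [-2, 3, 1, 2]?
p = [0.0045, 0.6623, 0.0896, 0.2436]

exp(z) = [0.1353, 20.09, 2.718, 7.389]
Sum = 30.33
p = [0.0045, 0.6623, 0.0896, 0.2436]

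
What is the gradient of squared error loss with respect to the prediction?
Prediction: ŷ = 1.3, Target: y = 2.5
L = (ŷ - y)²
∂L/∂ŷ = -2.4

∂L/∂ŷ = 2(ŷ - y) = 2(1.3 - 2.5) = 2(-1.2) = -2.4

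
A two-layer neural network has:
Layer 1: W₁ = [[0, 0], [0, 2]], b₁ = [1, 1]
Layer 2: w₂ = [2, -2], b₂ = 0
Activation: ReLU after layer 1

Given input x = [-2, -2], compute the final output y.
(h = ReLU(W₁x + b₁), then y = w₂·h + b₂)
y = 2

Layer 1 pre-activation: z₁ = [1, -3]
After ReLU: h = [1, 0]
Layer 2 output: y = 2×1 + -2×0 + 0 = 2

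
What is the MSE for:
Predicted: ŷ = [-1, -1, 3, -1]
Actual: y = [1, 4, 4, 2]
MSE = 9.75

MSE = (1/4)((-1-1)² + (-1-4)² + (3-4)² + (-1-2)²) = (1/4)(4 + 25 + 1 + 9) = 9.75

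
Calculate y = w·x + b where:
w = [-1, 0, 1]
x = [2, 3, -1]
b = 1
y = -2

y = (-1)(2) + (0)(3) + (1)(-1) + 1 = -2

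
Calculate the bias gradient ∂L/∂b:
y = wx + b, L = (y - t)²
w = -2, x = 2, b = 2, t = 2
∂L/∂b = -8

y = wx + b = (-2)(2) + 2 = -2
∂L/∂y = 2(y - t) = 2(-2 - 2) = -8
∂y/∂b = 1
∂L/∂b = ∂L/∂y · ∂y/∂b = -8 × 1 = -8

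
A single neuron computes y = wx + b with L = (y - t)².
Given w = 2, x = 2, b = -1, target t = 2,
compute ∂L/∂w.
∂L/∂w = 4

y = wx + b = (2)(2) + -1 = 3
∂L/∂y = 2(y - t) = 2(3 - 2) = 2
∂y/∂w = x = 2
∂L/∂w = ∂L/∂y · ∂y/∂w = 2 × 2 = 4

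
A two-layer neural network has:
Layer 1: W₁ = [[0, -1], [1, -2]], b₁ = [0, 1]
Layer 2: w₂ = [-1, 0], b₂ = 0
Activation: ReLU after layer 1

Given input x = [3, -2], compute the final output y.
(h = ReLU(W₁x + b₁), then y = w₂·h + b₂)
y = -2

Layer 1 pre-activation: z₁ = [2, 8]
After ReLU: h = [2, 8]
Layer 2 output: y = -1×2 + 0×8 + 0 = -2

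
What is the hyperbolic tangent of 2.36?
0.9823

tanh(2.36) = (e^(2.36) - e^(-2.36))/(e^(2.36) + e^(-2.36)) = 0.9823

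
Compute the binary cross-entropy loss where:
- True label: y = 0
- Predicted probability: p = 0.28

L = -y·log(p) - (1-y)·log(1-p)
L = 0.3285

L = -0·log(0.28) - 1·log(0.72) = -log(0.72) = 0.3285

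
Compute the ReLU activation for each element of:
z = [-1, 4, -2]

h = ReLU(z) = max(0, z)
h = [0, 4, 0]

ReLU applied element-wise: max(0,-1)=0, max(0,4)=4, max(0,-2)=0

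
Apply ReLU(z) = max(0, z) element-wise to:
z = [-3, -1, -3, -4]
h = [0, 0, 0, 0]

ReLU applied element-wise: max(0,-3)=0, max(0,-1)=0, max(0,-3)=0, max(0,-4)=0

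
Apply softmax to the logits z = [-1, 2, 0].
p = [0.042, 0.8438, 0.1142]

exp(z) = [0.3679, 7.389, 1]
Sum = 8.757
p = [0.042, 0.8438, 0.1142]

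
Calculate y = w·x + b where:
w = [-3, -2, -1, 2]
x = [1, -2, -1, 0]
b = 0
y = 2

y = (-3)(1) + (-2)(-2) + (-1)(-1) + (2)(0) + 0 = 2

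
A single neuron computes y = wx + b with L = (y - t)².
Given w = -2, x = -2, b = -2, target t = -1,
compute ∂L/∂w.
∂L/∂w = -12

y = wx + b = (-2)(-2) + -2 = 2
∂L/∂y = 2(y - t) = 2(2 - -1) = 6
∂y/∂w = x = -2
∂L/∂w = ∂L/∂y · ∂y/∂w = 6 × -2 = -12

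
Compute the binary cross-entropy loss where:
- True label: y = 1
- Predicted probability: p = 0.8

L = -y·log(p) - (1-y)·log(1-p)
L = 0.2231

L = -1·log(0.8) - 0·log(0.2) = -log(0.8) = 0.2231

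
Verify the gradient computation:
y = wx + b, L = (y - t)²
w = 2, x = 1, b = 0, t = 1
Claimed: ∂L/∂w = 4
Incorrect

y = (2)(1) + 0 = 2
∂L/∂y = 2(y - t) = 2(2 - 1) = 2
∂y/∂w = x = 1
∂L/∂w = 2 × 1 = 2

Claimed value: 4
Incorrect: The correct gradient is 2.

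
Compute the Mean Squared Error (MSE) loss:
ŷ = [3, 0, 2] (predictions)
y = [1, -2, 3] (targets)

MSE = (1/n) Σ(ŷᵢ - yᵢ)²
MSE = 3

MSE = (1/3)((3-1)² + (0--2)² + (2-3)²) = (1/3)(4 + 4 + 1) = 3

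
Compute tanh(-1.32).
-0.8668

tanh(-1.32) = (e^(-1.32) - e^(1.32))/(e^(-1.32) + e^(1.32)) = -0.8668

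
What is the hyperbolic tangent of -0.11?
-0.1096

tanh(-0.11) = (e^(-0.11) - e^(0.11))/(e^(-0.11) + e^(0.11)) = -0.1096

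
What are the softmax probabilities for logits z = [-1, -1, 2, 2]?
p = [0.0237, 0.0237, 0.4763, 0.4763]

exp(z) = [0.3679, 0.3679, 7.389, 7.389]
Sum = 15.51
p = [0.0237, 0.0237, 0.4763, 0.4763]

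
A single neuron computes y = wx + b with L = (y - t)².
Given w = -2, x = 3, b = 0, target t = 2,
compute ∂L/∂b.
∂L/∂b = -16

y = wx + b = (-2)(3) + 0 = -6
∂L/∂y = 2(y - t) = 2(-6 - 2) = -16
∂y/∂b = 1
∂L/∂b = ∂L/∂y · ∂y/∂b = -16 × 1 = -16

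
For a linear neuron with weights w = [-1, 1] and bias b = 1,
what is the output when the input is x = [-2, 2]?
y = 5

y = (-1)(-2) + (1)(2) + 1 = 5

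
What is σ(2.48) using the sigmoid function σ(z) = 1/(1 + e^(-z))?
0.9227

sigmoid(2.48) = 1/(1 + e^(-2.48)) = 1/(1 + 0.08374) = 0.9227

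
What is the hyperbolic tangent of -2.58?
-0.9886

tanh(-2.58) = (e^(-2.58) - e^(2.58))/(e^(-2.58) + e^(2.58)) = -0.9886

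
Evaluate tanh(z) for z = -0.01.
-0.01

tanh(-0.01) = (e^(-0.01) - e^(0.01))/(e^(-0.01) + e^(0.01)) = -0.01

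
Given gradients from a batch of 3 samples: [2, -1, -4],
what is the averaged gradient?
Average gradient = -1

Average = (1/3)(2 + -1 + -4) = -3/3 = -1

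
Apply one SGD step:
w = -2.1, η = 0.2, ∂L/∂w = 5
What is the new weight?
w_new = -3.1

w_new = w - η·∂L/∂w = -2.1 - 0.2×(5) = -2.1 - (1) = -3.1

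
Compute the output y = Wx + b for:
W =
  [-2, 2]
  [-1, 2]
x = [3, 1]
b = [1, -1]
y = [-3, -2]

Wx = [-2×3 + 2×1, -1×3 + 2×1]
   = [-4, -1]
y = Wx + b = [-4 + 1, -1 + -1] = [-3, -2]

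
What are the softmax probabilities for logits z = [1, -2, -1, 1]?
p = [0.4576, 0.0228, 0.0619, 0.4576]

exp(z) = [2.718, 0.1353, 0.3679, 2.718]
Sum = 5.94
p = [0.4576, 0.0228, 0.0619, 0.4576]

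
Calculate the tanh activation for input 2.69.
0.9908

tanh(2.69) = (e^(2.69) - e^(-2.69))/(e^(2.69) + e^(-2.69)) = 0.9908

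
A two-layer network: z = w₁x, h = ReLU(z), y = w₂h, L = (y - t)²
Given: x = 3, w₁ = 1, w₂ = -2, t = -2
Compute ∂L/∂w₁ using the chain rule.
∂L/∂w₁ = 48

Forward pass:
z = w₁x = 1×3 = 3
h = ReLU(3) = 3
y = w₂h = -2×3 = -6

Backward pass:
∂L/∂y = 2(y - t) = 2(-6 - -2) = -8
∂y/∂h = w₂ = -2
∂h/∂z = 1 (ReLU derivative)
∂z/∂w₁ = x = 3

∂L/∂w₁ = -8 × -2 × 1 × 3 = 48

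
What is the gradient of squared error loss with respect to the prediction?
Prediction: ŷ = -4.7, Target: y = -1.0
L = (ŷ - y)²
∂L/∂ŷ = -7.4

∂L/∂ŷ = 2(ŷ - y) = 2(-4.7 - -1.0) = 2(-3.7) = -7.4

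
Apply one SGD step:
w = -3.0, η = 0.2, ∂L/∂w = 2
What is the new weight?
w_new = -3.4

w_new = w - η·∂L/∂w = -3.0 - 0.2×(2) = -3.0 - (0.4) = -3.4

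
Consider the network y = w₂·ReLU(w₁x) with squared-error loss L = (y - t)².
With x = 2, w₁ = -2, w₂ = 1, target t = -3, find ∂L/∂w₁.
∂L/∂w₁ = 0

Forward pass:
z = w₁x = -2×2 = -4
h = ReLU(-4) = 0
y = w₂h = 1×0 = 0

Backward pass:
∂L/∂y = 2(y - t) = 2(0 - -3) = 6
∂y/∂h = w₂ = 1
∂h/∂z = 0 (ReLU derivative)
∂z/∂w₁ = x = 2

∂L/∂w₁ = 6 × 1 × 0 × 2 = 0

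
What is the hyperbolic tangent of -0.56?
-0.508

tanh(-0.56) = (e^(-0.56) - e^(0.56))/(e^(-0.56) + e^(0.56)) = -0.508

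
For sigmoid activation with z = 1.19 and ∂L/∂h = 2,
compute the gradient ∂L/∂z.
∂L/∂z = 0.3577

σ(1.19) = 0.7667
σ'(1.19) = σ(1.19)(1 - σ(1.19)) = 0.7667 × 0.2333 = 0.1788
∂L/∂z = ∂L/∂h · σ'(z) = 2 × 0.1788 = 0.3577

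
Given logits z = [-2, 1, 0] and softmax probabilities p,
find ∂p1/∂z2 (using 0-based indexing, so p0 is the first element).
∂p1/∂z2 = -0.183

p = softmax(z) = [0.03512, 0.7054, 0.2595]
p1 = 0.7054, p2 = 0.2595

∂p1/∂z2 = -p1 × p2 = -0.7054 × 0.2595 = -0.183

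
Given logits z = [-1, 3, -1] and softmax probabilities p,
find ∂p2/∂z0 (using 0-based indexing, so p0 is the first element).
∂p2/∂z0 = -0.0003122

p = softmax(z) = [0.01767, 0.9647, 0.01767]
p2 = 0.01767, p0 = 0.01767

∂p2/∂z0 = -p2 × p0 = -0.01767 × 0.01767 = -0.0003122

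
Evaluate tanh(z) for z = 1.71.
0.9366

tanh(1.71) = (e^(1.71) - e^(-1.71))/(e^(1.71) + e^(-1.71)) = 0.9366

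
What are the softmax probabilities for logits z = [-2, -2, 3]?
p = [0.0066, 0.0066, 0.9867]

exp(z) = [0.1353, 0.1353, 20.09]
Sum = 20.36
p = [0.0066, 0.0066, 0.9867]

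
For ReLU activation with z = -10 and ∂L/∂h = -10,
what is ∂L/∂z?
∂L/∂z = 0

h = ReLU(-10) = 0
Since z < 0: ∂h/∂z = 0
∂L/∂z = ∂L/∂h · ∂h/∂z = -10 × 0 = 0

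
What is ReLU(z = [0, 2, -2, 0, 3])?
h = [0, 2, 0, 0, 3]

ReLU applied element-wise: max(0,0)=0, max(0,2)=2, max(0,-2)=0, max(0,0)=0, max(0,3)=3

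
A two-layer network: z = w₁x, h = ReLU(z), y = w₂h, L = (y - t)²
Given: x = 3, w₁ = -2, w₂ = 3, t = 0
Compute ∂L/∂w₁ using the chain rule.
∂L/∂w₁ = 0

Forward pass:
z = w₁x = -2×3 = -6
h = ReLU(-6) = 0
y = w₂h = 3×0 = 0

Backward pass:
∂L/∂y = 2(y - t) = 2(0 - 0) = 0
∂y/∂h = w₂ = 3
∂h/∂z = 0 (ReLU derivative)
∂z/∂w₁ = x = 3

∂L/∂w₁ = 0 × 3 × 0 × 3 = 0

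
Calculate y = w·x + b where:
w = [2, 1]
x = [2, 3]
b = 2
y = 9

y = (2)(2) + (1)(3) + 2 = 9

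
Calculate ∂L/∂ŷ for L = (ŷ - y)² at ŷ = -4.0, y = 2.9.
∂L/∂ŷ = -13.8

∂L/∂ŷ = 2(ŷ - y) = 2(-4.0 - 2.9) = 2(-6.9) = -13.8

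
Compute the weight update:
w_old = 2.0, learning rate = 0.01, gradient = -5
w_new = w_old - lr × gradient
w_new = 2.05

w_new = w - η·∂L/∂w = 2.0 - 0.01×(-5) = 2.0 - (-0.05) = 2.05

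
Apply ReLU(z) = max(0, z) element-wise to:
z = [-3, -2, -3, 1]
h = [0, 0, 0, 1]

ReLU applied element-wise: max(0,-3)=0, max(0,-2)=0, max(0,-3)=0, max(0,1)=1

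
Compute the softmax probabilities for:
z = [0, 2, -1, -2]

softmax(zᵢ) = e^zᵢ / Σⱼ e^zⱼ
p = [0.1125, 0.831, 0.0414, 0.0152]

exp(z) = [1, 7.389, 0.3679, 0.1353]
Sum = 8.892
p = [0.1125, 0.831, 0.0414, 0.0152]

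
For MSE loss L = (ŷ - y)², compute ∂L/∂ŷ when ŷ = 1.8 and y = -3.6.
∂L/∂ŷ = 10.8

∂L/∂ŷ = 2(ŷ - y) = 2(1.8 - -3.6) = 2(5.4) = 10.8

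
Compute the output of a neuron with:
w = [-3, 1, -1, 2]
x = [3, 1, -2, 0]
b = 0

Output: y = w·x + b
y = -6

y = (-3)(3) + (1)(1) + (-1)(-2) + (2)(0) + 0 = -6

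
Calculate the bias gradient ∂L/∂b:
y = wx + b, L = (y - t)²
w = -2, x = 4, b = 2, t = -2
∂L/∂b = -8

y = wx + b = (-2)(4) + 2 = -6
∂L/∂y = 2(y - t) = 2(-6 - -2) = -8
∂y/∂b = 1
∂L/∂b = ∂L/∂y · ∂y/∂b = -8 × 1 = -8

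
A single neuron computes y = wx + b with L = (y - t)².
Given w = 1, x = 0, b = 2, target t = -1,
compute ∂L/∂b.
∂L/∂b = 6

y = wx + b = (1)(0) + 2 = 2
∂L/∂y = 2(y - t) = 2(2 - -1) = 6
∂y/∂b = 1
∂L/∂b = ∂L/∂y · ∂y/∂b = 6 × 1 = 6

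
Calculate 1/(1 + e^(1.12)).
0.246

sigmoid(-1.12) = 1/(1 + e^(1.12)) = 1/(1 + 3.065) = 0.246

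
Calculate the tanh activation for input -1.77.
-0.9436

tanh(-1.77) = (e^(-1.77) - e^(1.77))/(e^(-1.77) + e^(1.77)) = -0.9436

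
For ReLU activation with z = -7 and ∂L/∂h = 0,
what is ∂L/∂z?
∂L/∂z = 0

h = ReLU(-7) = 0
Since z < 0: ∂h/∂z = 0
∂L/∂z = ∂L/∂h · ∂h/∂z = 0 × 0 = 0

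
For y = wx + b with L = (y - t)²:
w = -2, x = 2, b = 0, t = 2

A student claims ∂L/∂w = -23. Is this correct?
Incorrect

y = (-2)(2) + 0 = -4
∂L/∂y = 2(y - t) = 2(-4 - 2) = -12
∂y/∂w = x = 2
∂L/∂w = -12 × 2 = -24

Claimed value: -23
Incorrect: The correct gradient is -24.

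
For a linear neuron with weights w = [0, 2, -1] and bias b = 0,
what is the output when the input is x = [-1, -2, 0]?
y = -4

y = (0)(-1) + (2)(-2) + (-1)(0) + 0 = -4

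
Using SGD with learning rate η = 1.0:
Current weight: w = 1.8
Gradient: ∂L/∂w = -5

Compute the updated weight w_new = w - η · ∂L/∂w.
w_new = 6.8

w_new = w - η·∂L/∂w = 1.8 - 1.0×(-5) = 1.8 - (-5) = 6.8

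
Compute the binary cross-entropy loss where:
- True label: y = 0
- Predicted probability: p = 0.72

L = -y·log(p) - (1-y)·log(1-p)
L = 1.273

L = -0·log(0.72) - 1·log(0.28) = -log(0.28) = 1.273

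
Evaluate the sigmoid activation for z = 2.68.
0.9358

sigmoid(2.68) = 1/(1 + e^(-2.68)) = 1/(1 + 0.06856) = 0.9358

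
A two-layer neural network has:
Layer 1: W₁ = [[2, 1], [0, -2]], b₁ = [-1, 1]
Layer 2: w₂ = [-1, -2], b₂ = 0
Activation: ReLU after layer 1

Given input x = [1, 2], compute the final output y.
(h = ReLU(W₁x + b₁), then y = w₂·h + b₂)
y = -3

Layer 1 pre-activation: z₁ = [3, -3]
After ReLU: h = [3, 0]
Layer 2 output: y = -1×3 + -2×0 + 0 = -3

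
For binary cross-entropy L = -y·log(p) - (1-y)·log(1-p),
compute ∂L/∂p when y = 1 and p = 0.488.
∂L/∂p = -2.049

∂L/∂p = -y/p + (1-y)/(1-p) = -1/0.488 + 0 = -2.049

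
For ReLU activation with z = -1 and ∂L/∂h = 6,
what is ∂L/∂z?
∂L/∂z = 0

h = ReLU(-1) = 0
Since z < 0: ∂h/∂z = 0
∂L/∂z = ∂L/∂h · ∂h/∂z = 6 × 0 = 0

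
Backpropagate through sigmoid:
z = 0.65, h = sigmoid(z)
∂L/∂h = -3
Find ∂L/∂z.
∂L/∂z = -0.676

σ(0.65) = 0.657
σ'(0.65) = σ(0.65)(1 - σ(0.65)) = 0.657 × 0.343 = 0.2253
∂L/∂z = ∂L/∂h · σ'(z) = -3 × 0.2253 = -0.676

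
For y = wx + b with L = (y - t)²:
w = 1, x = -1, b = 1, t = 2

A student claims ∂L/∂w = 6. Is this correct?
Incorrect

y = (1)(-1) + 1 = 0
∂L/∂y = 2(y - t) = 2(0 - 2) = -4
∂y/∂w = x = -1
∂L/∂w = -4 × -1 = 4

Claimed value: 6
Incorrect: The correct gradient is 4.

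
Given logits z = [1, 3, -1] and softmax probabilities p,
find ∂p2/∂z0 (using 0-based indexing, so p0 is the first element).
∂p2/∂z0 = -0.001862

p = softmax(z) = [0.1173, 0.8668, 0.01588]
p2 = 0.01588, p0 = 0.1173

∂p2/∂z0 = -p2 × p0 = -0.01588 × 0.1173 = -0.001862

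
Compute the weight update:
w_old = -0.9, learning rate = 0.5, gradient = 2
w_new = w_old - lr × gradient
w_new = -1.9

w_new = w - η·∂L/∂w = -0.9 - 0.5×(2) = -0.9 - (1) = -1.9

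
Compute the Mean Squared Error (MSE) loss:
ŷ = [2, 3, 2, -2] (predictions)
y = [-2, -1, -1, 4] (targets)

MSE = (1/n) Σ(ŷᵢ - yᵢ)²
MSE = 19.25

MSE = (1/4)((2--2)² + (3--1)² + (2--1)² + (-2-4)²) = (1/4)(16 + 16 + 9 + 36) = 19.25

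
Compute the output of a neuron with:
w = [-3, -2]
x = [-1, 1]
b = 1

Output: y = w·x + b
y = 2

y = (-3)(-1) + (-2)(1) + 1 = 2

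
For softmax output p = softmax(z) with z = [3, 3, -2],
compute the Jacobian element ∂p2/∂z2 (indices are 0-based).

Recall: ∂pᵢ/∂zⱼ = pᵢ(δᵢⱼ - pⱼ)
∂p2/∂z2 = 0.003346

p = softmax(z) = [0.4983, 0.4983, 0.003358]
p2 = 0.003358

∂p2/∂z2 = p2(1 - p2) = 0.003358 × (1 - 0.003358) = 0.003346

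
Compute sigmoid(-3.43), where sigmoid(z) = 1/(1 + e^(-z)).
0.03137

sigmoid(-3.43) = 1/(1 + e^(3.43)) = 1/(1 + 30.88) = 0.03137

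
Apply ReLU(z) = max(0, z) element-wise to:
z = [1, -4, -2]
h = [1, 0, 0]

ReLU applied element-wise: max(0,1)=1, max(0,-4)=0, max(0,-2)=0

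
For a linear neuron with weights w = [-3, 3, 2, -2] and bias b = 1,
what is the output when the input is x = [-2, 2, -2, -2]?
y = 13

y = (-3)(-2) + (3)(2) + (2)(-2) + (-2)(-2) + 1 = 13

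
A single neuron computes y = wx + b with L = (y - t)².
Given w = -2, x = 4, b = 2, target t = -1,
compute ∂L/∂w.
∂L/∂w = -40

y = wx + b = (-2)(4) + 2 = -6
∂L/∂y = 2(y - t) = 2(-6 - -1) = -10
∂y/∂w = x = 4
∂L/∂w = ∂L/∂y · ∂y/∂w = -10 × 4 = -40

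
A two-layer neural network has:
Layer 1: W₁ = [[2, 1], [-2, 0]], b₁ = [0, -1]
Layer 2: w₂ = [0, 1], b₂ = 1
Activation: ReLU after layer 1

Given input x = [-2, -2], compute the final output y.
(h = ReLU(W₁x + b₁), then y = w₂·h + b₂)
y = 4

Layer 1 pre-activation: z₁ = [-6, 3]
After ReLU: h = [0, 3]
Layer 2 output: y = 0×0 + 1×3 + 1 = 4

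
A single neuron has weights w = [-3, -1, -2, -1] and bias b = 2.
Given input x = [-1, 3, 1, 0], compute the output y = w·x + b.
y = 0

y = (-3)(-1) + (-1)(3) + (-2)(1) + (-1)(0) + 2 = 0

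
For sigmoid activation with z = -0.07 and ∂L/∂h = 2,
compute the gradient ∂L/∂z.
∂L/∂z = 0.4994

σ(-0.07) = 0.4825
σ'(-0.07) = σ(-0.07)(1 - σ(-0.07)) = 0.4825 × 0.5175 = 0.2497
∂L/∂z = ∂L/∂h · σ'(z) = 2 × 0.2497 = 0.4994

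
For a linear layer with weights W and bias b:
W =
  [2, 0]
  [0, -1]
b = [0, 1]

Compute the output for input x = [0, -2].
y = [0, 3]

Wx = [2×0 + 0×-2, 0×0 + -1×-2]
   = [0, 2]
y = Wx + b = [0 + 0, 2 + 1] = [0, 3]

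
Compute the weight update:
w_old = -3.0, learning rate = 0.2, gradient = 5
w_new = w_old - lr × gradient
w_new = -4

w_new = w - η·∂L/∂w = -3.0 - 0.2×(5) = -3.0 - (1) = -4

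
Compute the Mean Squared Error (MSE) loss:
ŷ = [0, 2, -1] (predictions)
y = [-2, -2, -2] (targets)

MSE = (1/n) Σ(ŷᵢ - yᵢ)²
MSE = 7

MSE = (1/3)((0--2)² + (2--2)² + (-1--2)²) = (1/3)(4 + 16 + 1) = 7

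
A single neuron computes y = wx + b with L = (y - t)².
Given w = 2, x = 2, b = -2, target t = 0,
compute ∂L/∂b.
∂L/∂b = 4

y = wx + b = (2)(2) + -2 = 2
∂L/∂y = 2(y - t) = 2(2 - 0) = 4
∂y/∂b = 1
∂L/∂b = ∂L/∂y · ∂y/∂b = 4 × 1 = 4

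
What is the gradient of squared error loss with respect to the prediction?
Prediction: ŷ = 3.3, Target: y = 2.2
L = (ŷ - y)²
∂L/∂ŷ = 2.2

∂L/∂ŷ = 2(ŷ - y) = 2(3.3 - 2.2) = 2(1.1) = 2.2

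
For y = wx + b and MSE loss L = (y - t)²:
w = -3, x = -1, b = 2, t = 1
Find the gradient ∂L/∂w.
∂L/∂w = -8

y = wx + b = (-3)(-1) + 2 = 5
∂L/∂y = 2(y - t) = 2(5 - 1) = 8
∂y/∂w = x = -1
∂L/∂w = ∂L/∂y · ∂y/∂w = 8 × -1 = -8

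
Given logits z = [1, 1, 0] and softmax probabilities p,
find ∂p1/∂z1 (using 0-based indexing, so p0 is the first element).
∂p1/∂z1 = 0.244

p = softmax(z) = [0.4223, 0.4223, 0.1554]
p1 = 0.4223

∂p1/∂z1 = p1(1 - p1) = 0.4223 × (1 - 0.4223) = 0.244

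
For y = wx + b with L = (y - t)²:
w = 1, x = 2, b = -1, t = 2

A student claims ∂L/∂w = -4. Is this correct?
Correct

y = (1)(2) + -1 = 1
∂L/∂y = 2(y - t) = 2(1 - 2) = -2
∂y/∂w = x = 2
∂L/∂w = -2 × 2 = -4

Claimed value: -4
Correct: The correct gradient is -4.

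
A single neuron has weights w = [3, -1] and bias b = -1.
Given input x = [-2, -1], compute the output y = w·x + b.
y = -6

y = (3)(-2) + (-1)(-1) + -1 = -6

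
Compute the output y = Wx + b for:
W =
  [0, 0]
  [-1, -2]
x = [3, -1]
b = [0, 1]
y = [0, 0]

Wx = [0×3 + 0×-1, -1×3 + -2×-1]
   = [0, -1]
y = Wx + b = [0 + 0, -1 + 1] = [0, 0]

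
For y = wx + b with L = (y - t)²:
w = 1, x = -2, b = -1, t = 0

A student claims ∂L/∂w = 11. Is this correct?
Incorrect

y = (1)(-2) + -1 = -3
∂L/∂y = 2(y - t) = 2(-3 - 0) = -6
∂y/∂w = x = -2
∂L/∂w = -6 × -2 = 12

Claimed value: 11
Incorrect: The correct gradient is 12.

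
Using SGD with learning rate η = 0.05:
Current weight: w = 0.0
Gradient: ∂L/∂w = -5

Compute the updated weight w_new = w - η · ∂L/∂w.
w_new = 0.25

w_new = w - η·∂L/∂w = 0.0 - 0.05×(-5) = 0.0 - (-0.25) = 0.25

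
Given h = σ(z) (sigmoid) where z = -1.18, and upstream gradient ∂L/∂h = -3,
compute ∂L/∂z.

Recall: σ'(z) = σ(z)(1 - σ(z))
∂L/∂z = -0.5394

σ(-1.18) = 0.2351
σ'(-1.18) = σ(-1.18)(1 - σ(-1.18)) = 0.2351 × 0.7649 = 0.1798
∂L/∂z = ∂L/∂h · σ'(z) = -3 × 0.1798 = -0.5394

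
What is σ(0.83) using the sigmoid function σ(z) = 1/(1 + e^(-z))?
0.6964

sigmoid(0.83) = 1/(1 + e^(-0.83)) = 1/(1 + 0.436) = 0.6964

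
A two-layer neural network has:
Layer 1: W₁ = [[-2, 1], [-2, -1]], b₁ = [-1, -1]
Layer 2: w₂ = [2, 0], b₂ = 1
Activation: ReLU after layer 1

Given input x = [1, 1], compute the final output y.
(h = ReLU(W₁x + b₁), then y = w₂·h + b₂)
y = 1

Layer 1 pre-activation: z₁ = [-2, -4]
After ReLU: h = [0, 0]
Layer 2 output: y = 2×0 + 0×0 + 1 = 1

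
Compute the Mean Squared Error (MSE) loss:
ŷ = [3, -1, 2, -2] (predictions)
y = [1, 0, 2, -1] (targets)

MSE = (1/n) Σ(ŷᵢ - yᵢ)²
MSE = 1.5

MSE = (1/4)((3-1)² + (-1-0)² + (2-2)² + (-2--1)²) = (1/4)(4 + 1 + 0 + 1) = 1.5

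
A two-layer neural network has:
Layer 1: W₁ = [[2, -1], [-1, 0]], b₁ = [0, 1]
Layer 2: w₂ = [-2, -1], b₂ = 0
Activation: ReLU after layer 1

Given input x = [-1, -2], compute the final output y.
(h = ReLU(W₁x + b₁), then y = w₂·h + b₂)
y = -2

Layer 1 pre-activation: z₁ = [0, 2]
After ReLU: h = [0, 2]
Layer 2 output: y = -2×0 + -1×2 + 0 = -2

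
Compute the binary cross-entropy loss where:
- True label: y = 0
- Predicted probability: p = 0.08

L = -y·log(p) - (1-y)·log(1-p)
L = 0.08338

L = -0·log(0.08) - 1·log(0.92) = -log(0.92) = 0.08338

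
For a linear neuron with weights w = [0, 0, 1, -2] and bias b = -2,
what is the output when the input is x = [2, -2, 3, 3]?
y = -5

y = (0)(2) + (0)(-2) + (1)(3) + (-2)(3) + -2 = -5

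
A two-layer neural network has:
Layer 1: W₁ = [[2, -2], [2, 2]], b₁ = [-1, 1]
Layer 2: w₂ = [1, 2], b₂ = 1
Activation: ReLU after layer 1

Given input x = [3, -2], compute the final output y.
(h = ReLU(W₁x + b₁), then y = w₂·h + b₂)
y = 16

Layer 1 pre-activation: z₁ = [9, 3]
After ReLU: h = [9, 3]
Layer 2 output: y = 1×9 + 2×3 + 1 = 16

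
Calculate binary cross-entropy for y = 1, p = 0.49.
L = 0.7133

L = -1·log(0.49) - 0·log(0.51) = -log(0.49) = 0.7133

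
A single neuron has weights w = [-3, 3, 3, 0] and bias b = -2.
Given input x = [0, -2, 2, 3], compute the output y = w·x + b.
y = -2

y = (-3)(0) + (3)(-2) + (3)(2) + (0)(3) + -2 = -2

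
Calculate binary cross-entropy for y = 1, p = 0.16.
L = 1.833

L = -1·log(0.16) - 0·log(0.84) = -log(0.16) = 1.833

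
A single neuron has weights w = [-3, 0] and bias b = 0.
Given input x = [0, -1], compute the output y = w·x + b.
y = 0

y = (-3)(0) + (0)(-1) + 0 = 0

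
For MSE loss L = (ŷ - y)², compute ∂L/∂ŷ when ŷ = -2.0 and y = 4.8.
∂L/∂ŷ = -13.6

∂L/∂ŷ = 2(ŷ - y) = 2(-2.0 - 4.8) = 2(-6.8) = -13.6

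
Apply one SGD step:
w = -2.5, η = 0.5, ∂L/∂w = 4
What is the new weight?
w_new = -4.5

w_new = w - η·∂L/∂w = -2.5 - 0.5×(4) = -2.5 - (2) = -4.5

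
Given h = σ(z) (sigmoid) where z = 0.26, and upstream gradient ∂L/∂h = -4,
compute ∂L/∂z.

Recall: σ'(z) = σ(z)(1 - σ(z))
∂L/∂z = -0.9833

σ(0.26) = 0.5646
σ'(0.26) = σ(0.26)(1 - σ(0.26)) = 0.5646 × 0.4354 = 0.2458
∂L/∂z = ∂L/∂h · σ'(z) = -4 × 0.2458 = -0.9833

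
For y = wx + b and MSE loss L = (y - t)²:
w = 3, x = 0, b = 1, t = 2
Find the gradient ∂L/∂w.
∂L/∂w = 0

y = wx + b = (3)(0) + 1 = 1
∂L/∂y = 2(y - t) = 2(1 - 2) = -2
∂y/∂w = x = 0
∂L/∂w = ∂L/∂y · ∂y/∂w = -2 × 0 = 0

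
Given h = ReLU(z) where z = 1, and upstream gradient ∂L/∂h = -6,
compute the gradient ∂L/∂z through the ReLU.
∂L/∂z = -6

h = ReLU(1) = 1
Since z > 0: ∂h/∂z = 1
∂L/∂z = ∂L/∂h · ∂h/∂z = -6 × 1 = -6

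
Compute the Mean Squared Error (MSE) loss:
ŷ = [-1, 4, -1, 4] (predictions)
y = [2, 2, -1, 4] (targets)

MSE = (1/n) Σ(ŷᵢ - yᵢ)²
MSE = 3.25

MSE = (1/4)((-1-2)² + (4-2)² + (-1--1)² + (4-4)²) = (1/4)(9 + 4 + 0 + 0) = 3.25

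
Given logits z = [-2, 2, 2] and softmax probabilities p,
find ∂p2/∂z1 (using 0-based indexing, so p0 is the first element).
∂p2/∂z1 = -0.2455

p = softmax(z) = [0.009075, 0.4955, 0.4955]
p2 = 0.4955, p1 = 0.4955

∂p2/∂z1 = -p2 × p1 = -0.4955 × 0.4955 = -0.2455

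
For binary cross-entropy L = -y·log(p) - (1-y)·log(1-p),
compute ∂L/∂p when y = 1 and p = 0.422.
∂L/∂p = -2.37

∂L/∂p = -y/p + (1-y)/(1-p) = -1/0.422 + 0 = -2.37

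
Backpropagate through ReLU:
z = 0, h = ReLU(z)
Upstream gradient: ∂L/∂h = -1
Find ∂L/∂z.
∂L/∂z = 0

h = ReLU(0) = 0
At z = 0: ∂h/∂z = 0 (by convention)
∂L/∂z = ∂L/∂h · ∂h/∂z = -1 × 0 = 0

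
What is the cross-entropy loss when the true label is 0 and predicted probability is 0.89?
L = 2.207

L = -0·log(0.89) - 1·log(0.11) = -log(0.11) = 2.207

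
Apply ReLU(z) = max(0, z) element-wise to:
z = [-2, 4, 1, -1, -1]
h = [0, 4, 1, 0, 0]

ReLU applied element-wise: max(0,-2)=0, max(0,4)=4, max(0,1)=1, max(0,-1)=0, max(0,-1)=0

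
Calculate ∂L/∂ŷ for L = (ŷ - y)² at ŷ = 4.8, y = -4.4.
∂L/∂ŷ = 18.4

∂L/∂ŷ = 2(ŷ - y) = 2(4.8 - -4.4) = 2(9.2) = 18.4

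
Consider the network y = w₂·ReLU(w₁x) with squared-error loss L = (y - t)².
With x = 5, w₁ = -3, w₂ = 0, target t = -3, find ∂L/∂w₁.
∂L/∂w₁ = 0

Forward pass:
z = w₁x = -3×5 = -15
h = ReLU(-15) = 0
y = w₂h = 0×0 = 0

Backward pass:
∂L/∂y = 2(y - t) = 2(0 - -3) = 6
∂y/∂h = w₂ = 0
∂h/∂z = 0 (ReLU derivative)
∂z/∂w₁ = x = 5

∂L/∂w₁ = 6 × 0 × 0 × 5 = 0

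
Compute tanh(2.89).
0.9938

tanh(2.89) = (e^(2.89) - e^(-2.89))/(e^(2.89) + e^(-2.89)) = 0.9938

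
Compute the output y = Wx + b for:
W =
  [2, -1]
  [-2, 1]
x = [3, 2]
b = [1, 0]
y = [5, -4]

Wx = [2×3 + -1×2, -2×3 + 1×2]
   = [4, -4]
y = Wx + b = [4 + 1, -4 + 0] = [5, -4]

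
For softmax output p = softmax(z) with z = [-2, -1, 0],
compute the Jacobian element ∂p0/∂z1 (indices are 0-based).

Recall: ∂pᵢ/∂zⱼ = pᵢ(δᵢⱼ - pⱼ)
∂p0/∂z1 = -0.02203

p = softmax(z) = [0.09003, 0.2447, 0.6652]
p0 = 0.09003, p1 = 0.2447

∂p0/∂z1 = -p0 × p1 = -0.09003 × 0.2447 = -0.02203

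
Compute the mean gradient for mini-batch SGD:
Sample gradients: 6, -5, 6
Average gradient = 2.333

Average = (1/3)(6 + -5 + 6) = 7/3 = 2.333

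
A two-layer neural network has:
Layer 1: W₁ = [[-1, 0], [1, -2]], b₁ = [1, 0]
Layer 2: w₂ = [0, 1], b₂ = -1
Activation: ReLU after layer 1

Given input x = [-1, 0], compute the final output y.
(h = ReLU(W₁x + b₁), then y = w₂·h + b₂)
y = -1

Layer 1 pre-activation: z₁ = [2, -1]
After ReLU: h = [2, 0]
Layer 2 output: y = 0×2 + 1×0 + -1 = -1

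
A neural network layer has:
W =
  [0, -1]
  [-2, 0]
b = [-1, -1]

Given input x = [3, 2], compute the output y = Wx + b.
y = [-3, -7]

Wx = [0×3 + -1×2, -2×3 + 0×2]
   = [-2, -6]
y = Wx + b = [-2 + -1, -6 + -1] = [-3, -7]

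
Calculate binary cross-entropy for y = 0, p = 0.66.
L = 1.079

L = -0·log(0.66) - 1·log(0.34) = -log(0.34) = 1.079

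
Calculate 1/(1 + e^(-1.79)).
0.8569

sigmoid(1.79) = 1/(1 + e^(-1.79)) = 1/(1 + 0.167) = 0.8569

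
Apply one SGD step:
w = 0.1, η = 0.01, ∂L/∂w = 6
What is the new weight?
w_new = 0.04

w_new = w - η·∂L/∂w = 0.1 - 0.01×(6) = 0.1 - (0.06) = 0.04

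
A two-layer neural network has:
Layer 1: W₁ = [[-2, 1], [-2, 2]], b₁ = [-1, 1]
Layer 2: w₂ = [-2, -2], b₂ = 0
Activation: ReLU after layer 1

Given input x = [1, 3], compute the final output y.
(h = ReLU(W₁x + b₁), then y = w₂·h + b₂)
y = -10

Layer 1 pre-activation: z₁ = [0, 5]
After ReLU: h = [0, 5]
Layer 2 output: y = -2×0 + -2×5 + 0 = -10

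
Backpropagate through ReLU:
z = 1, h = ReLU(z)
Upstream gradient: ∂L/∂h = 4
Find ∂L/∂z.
∂L/∂z = 4

h = ReLU(1) = 1
Since z > 0: ∂h/∂z = 1
∂L/∂z = ∂L/∂h · ∂h/∂z = 4 × 1 = 4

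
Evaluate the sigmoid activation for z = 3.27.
0.9634

sigmoid(3.27) = 1/(1 + e^(-3.27)) = 1/(1 + 0.03801) = 0.9634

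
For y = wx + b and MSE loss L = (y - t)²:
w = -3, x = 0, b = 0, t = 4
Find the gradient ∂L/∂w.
∂L/∂w = 0

y = wx + b = (-3)(0) + 0 = 0
∂L/∂y = 2(y - t) = 2(0 - 4) = -8
∂y/∂w = x = 0
∂L/∂w = ∂L/∂y · ∂y/∂w = -8 × 0 = 0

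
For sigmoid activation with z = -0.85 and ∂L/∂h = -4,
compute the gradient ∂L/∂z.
∂L/∂z = -0.8391

σ(-0.85) = 0.2994
σ'(-0.85) = σ(-0.85)(1 - σ(-0.85)) = 0.2994 × 0.7006 = 0.2098
∂L/∂z = ∂L/∂h · σ'(z) = -4 × 0.2098 = -0.8391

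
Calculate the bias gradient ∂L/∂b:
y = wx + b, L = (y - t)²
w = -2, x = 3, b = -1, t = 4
∂L/∂b = -22

y = wx + b = (-2)(3) + -1 = -7
∂L/∂y = 2(y - t) = 2(-7 - 4) = -22
∂y/∂b = 1
∂L/∂b = ∂L/∂y · ∂y/∂b = -22 × 1 = -22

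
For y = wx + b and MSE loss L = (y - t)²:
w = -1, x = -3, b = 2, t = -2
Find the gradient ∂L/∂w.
∂L/∂w = -42

y = wx + b = (-1)(-3) + 2 = 5
∂L/∂y = 2(y - t) = 2(5 - -2) = 14
∂y/∂w = x = -3
∂L/∂w = ∂L/∂y · ∂y/∂w = 14 × -3 = -42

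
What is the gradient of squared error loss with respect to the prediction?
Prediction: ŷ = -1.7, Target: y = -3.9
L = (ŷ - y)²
∂L/∂ŷ = 4.4

∂L/∂ŷ = 2(ŷ - y) = 2(-1.7 - -3.9) = 2(2.2) = 4.4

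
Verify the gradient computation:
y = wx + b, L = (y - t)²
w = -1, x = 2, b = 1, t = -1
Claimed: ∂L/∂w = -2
Incorrect

y = (-1)(2) + 1 = -1
∂L/∂y = 2(y - t) = 2(-1 - -1) = 0
∂y/∂w = x = 2
∂L/∂w = 0 × 2 = 0

Claimed value: -2
Incorrect: The correct gradient is 0.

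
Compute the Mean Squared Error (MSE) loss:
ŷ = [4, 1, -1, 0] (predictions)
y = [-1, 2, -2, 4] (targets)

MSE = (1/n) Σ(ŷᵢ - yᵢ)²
MSE = 10.75

MSE = (1/4)((4--1)² + (1-2)² + (-1--2)² + (0-4)²) = (1/4)(25 + 1 + 1 + 16) = 10.75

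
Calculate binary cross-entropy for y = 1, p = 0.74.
L = 0.3011

L = -1·log(0.74) - 0·log(0.26) = -log(0.74) = 0.3011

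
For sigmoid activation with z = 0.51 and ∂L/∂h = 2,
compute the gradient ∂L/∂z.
∂L/∂z = 0.4688

σ(0.51) = 0.6248
σ'(0.51) = σ(0.51)(1 - σ(0.51)) = 0.6248 × 0.3752 = 0.2344
∂L/∂z = ∂L/∂h · σ'(z) = 2 × 0.2344 = 0.4688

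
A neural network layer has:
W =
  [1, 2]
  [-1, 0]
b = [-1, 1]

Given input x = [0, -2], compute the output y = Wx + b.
y = [-5, 1]

Wx = [1×0 + 2×-2, -1×0 + 0×-2]
   = [-4, 0]
y = Wx + b = [-4 + -1, 0 + 1] = [-5, 1]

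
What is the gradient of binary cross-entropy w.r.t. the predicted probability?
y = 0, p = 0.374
∂L/∂p = 1.597

∂L/∂p = -y/p + (1-y)/(1-p) = 0 + 1/0.626 = 1.597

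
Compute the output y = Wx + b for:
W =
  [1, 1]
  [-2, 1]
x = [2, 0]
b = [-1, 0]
y = [1, -4]

Wx = [1×2 + 1×0, -2×2 + 1×0]
   = [2, -4]
y = Wx + b = [2 + -1, -4 + 0] = [1, -4]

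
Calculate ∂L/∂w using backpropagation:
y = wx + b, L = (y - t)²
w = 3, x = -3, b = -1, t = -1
∂L/∂w = 54

y = wx + b = (3)(-3) + -1 = -10
∂L/∂y = 2(y - t) = 2(-10 - -1) = -18
∂y/∂w = x = -3
∂L/∂w = ∂L/∂y · ∂y/∂w = -18 × -3 = 54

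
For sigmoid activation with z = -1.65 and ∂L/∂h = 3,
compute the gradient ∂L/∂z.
∂L/∂z = 0.4055

σ(-1.65) = 0.1611
σ'(-1.65) = σ(-1.65)(1 - σ(-1.65)) = 0.1611 × 0.8389 = 0.1352
∂L/∂z = ∂L/∂h · σ'(z) = 3 × 0.1352 = 0.4055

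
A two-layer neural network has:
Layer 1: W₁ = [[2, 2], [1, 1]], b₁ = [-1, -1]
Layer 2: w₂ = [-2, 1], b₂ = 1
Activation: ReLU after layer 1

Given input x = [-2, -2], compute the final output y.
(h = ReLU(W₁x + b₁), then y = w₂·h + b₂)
y = 1

Layer 1 pre-activation: z₁ = [-9, -5]
After ReLU: h = [0, 0]
Layer 2 output: y = -2×0 + 1×0 + 1 = 1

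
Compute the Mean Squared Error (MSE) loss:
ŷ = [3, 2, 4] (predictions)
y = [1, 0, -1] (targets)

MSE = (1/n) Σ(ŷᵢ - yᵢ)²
MSE = 11

MSE = (1/3)((3-1)² + (2-0)² + (4--1)²) = (1/3)(4 + 4 + 25) = 11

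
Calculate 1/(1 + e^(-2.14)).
0.8947

sigmoid(2.14) = 1/(1 + e^(-2.14)) = 1/(1 + 0.1177) = 0.8947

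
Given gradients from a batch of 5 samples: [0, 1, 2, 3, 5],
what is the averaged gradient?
Average gradient = 2.2

Average = (1/5)(0 + 1 + 2 + 3 + 5) = 11/5 = 2.2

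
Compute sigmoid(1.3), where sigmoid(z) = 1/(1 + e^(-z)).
0.7858

sigmoid(1.3) = 1/(1 + e^(-1.3)) = 1/(1 + 0.2725) = 0.7858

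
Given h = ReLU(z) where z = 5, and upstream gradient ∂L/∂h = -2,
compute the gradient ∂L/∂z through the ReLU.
∂L/∂z = -2

h = ReLU(5) = 5
Since z > 0: ∂h/∂z = 1
∂L/∂z = ∂L/∂h · ∂h/∂z = -2 × 1 = -2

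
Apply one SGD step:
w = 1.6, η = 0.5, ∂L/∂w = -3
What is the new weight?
w_new = 3.1

w_new = w - η·∂L/∂w = 1.6 - 0.5×(-3) = 1.6 - (-1.5) = 3.1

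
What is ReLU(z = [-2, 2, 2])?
h = [0, 2, 2]

ReLU applied element-wise: max(0,-2)=0, max(0,2)=2, max(0,2)=2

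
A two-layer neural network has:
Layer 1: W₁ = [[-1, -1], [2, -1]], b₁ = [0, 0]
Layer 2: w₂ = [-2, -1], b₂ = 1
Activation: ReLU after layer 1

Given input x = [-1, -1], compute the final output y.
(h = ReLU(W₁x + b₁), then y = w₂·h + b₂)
y = -3

Layer 1 pre-activation: z₁ = [2, -1]
After ReLU: h = [2, 0]
Layer 2 output: y = -2×2 + -1×0 + 1 = -3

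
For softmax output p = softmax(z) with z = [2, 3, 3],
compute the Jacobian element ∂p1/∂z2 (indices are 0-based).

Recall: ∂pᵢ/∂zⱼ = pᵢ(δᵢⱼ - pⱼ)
∂p1/∂z2 = -0.1784

p = softmax(z) = [0.1554, 0.4223, 0.4223]
p1 = 0.4223, p2 = 0.4223

∂p1/∂z2 = -p1 × p2 = -0.4223 × 0.4223 = -0.1784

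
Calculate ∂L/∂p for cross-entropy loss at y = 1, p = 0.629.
∂L/∂p = -1.59

∂L/∂p = -y/p + (1-y)/(1-p) = -1/0.629 + 0 = -1.59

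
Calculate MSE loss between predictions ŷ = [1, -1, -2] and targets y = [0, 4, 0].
MSE = 10

MSE = (1/3)((1-0)² + (-1-4)² + (-2-0)²) = (1/3)(1 + 25 + 4) = 10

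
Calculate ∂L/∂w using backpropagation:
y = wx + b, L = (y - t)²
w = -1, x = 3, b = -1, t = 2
∂L/∂w = -36

y = wx + b = (-1)(3) + -1 = -4
∂L/∂y = 2(y - t) = 2(-4 - 2) = -12
∂y/∂w = x = 3
∂L/∂w = ∂L/∂y · ∂y/∂w = -12 × 3 = -36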